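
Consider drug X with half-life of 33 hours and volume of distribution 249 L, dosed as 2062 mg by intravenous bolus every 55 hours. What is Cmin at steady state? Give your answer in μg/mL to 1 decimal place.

3.8 μg/mL

τ/t½ = 55/33 ≈ 1.6667, so fraction remaining f = (1/2)^(55/33) ≈ 0.3150.
At steady state, accumulation factor R = 1/(1 − e^(−kτ)) ≈ 1.4599.
Single-dose peak C₀ = D/Vd = 2062/249 ≈ 8.281 μg/mL.
Steady-state peak Cmax,ss = C₀·R ≈ 8.281 × 1.4599 ≈ 12.089 μg/mL.
One interval later, Cmin,ss = Cmax,ss·e^(−kτ) ≈ 12.089 × 0.3150 ≈ 3.808 μg/mL.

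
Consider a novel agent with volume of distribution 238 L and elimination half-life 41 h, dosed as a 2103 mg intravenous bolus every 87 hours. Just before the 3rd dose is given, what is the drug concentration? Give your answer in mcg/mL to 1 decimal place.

2.5 mcg/mL

f = (1/2)^(τ/t½) = (1/2)^(87/41) ≈ 0.2297.
C₀ = D/Vd = 2103/238 ≈ 8.836 mcg/mL.
Before the 3rd dose, 2 doses have been given. Superposition: Cmin = C₀·(f + f²).
≈ 8.836 × (0.2297 + 0.0528) ≈ 8.836 × 0.2825 ≈ 2.496 mcg/mL.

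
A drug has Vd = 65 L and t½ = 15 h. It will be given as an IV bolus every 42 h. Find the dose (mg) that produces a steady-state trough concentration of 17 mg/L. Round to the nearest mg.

6591 mg

τ/t½ = 42/15 ≈ 2.8, so f = (1/2)^(42/15) ≈ 0.143587.
Cmin,ss = (D/Vd)·f/(1−f), so D = Cmin,ss·Vd·(1−f)/f.
D = 17 × 65 × (1−f)/f ≈ 17 × 65 × 5.96442 ≈ 6590.68 mg.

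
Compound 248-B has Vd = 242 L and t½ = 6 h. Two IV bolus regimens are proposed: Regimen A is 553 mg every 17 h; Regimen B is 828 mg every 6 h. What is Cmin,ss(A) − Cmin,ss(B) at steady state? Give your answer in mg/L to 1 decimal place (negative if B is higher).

Regimen A: f = (1/2)^(17/6) ≈ 0.1403; Cmin,ss = (553/242)·f/(1−f) ≈ 0.373 mg/L.
Regimen B: f = (1/2)^(6/6) ≈ 0.5000; Cmin,ss = (828/242)·f/(1−f) ≈ 3.421 mg/L.
Difference ≈ 0.373 − 3.421 ≈ -3.048 mg/L.

-3.0 mg/L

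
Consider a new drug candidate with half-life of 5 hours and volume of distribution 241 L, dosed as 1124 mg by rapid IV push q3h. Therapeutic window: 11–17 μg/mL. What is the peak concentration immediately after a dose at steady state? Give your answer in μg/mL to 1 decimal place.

Over one 3-h interval, 3/5 ≈ 0.6 half-lives elapse, leaving f ≈ 0.6598 of each dose.
Accumulation ratio R = 1/(1 − f) ≈ 1/0.3402 ≈ 2.9394.
Each bolus raises the concentration by D/Vd = 1124/241 ≈ 4.664 μg/mL.
Steady-state peak Cmax,ss = C₀·R ≈ 4.664 × 2.9394 ≈ 13.709 μg/mL.
Peak 13.7 μg/mL vs MTC 17 μg/mL: below toxic threshold.

13.7 μg/mL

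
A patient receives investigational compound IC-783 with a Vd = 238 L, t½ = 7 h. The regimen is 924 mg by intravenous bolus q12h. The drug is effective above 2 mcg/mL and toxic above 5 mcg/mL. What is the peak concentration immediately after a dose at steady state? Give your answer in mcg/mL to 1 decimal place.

5.6 mcg/mL

τ/t½ = 12/7 ≈ 1.7143, so fraction remaining f = (1/2)^(12/7) ≈ 0.3048.
At steady state, accumulation factor R = 1/(1 − e^(−kτ)) ≈ 1.4384.
Single-dose peak C₀ = D/Vd = 924/238 ≈ 3.882 mcg/mL.
Cmax,ss = C₀/(1 − f) ≈ 3.882/0.6952 ≈ 5.584 mcg/mL.
Peak 5.6 mcg/mL vs MTC 5 mcg/mL: exceeds toxic threshold.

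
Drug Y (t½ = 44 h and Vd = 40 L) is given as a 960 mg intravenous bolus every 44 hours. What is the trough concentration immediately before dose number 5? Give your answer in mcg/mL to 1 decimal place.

22.5 mcg/mL

f = (1/2)^(τ/t½) = (1/2)^(44/44) ≈ 0.5000.
C₀ = D/Vd = 960/40 ≈ 24.000 mcg/mL.
Before the 5th dose, 4 doses have been given. Superposition: Cmin = C₀·(f + f² + … + f^4).
≈ 24.000 × (0.5000 + 0.2500 + 0.1250 + 0.0625) ≈ 24.000 × 0.9375 ≈ 22.500 mcg/mL.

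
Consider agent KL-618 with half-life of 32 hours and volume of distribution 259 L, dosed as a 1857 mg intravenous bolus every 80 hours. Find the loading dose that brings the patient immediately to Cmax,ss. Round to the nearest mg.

2256 mg

f = (1/2)^(80/32) ≈ 0.176777; accumulation ratio R = 1/(1−f) ≈ 1.21474.
Loading dose to hit Cmax,ss on first dose: D_load = D_maint·R ≈ 1857 × 1.21474 ≈ 2255.77 mg.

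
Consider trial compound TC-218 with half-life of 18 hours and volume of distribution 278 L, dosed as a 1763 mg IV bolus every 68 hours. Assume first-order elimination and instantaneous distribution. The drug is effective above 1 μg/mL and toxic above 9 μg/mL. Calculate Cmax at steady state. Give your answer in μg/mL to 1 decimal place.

k = ln2/t½ = ln2/18 ≈ 0.038508 h⁻¹; fraction remaining f = e^(−kτ) = e^(−0.038508×68) ≈ 0.0729.
Accumulation ratio R = 1/(1 − f) ≈ 1/0.9271 ≈ 1.0786.
Each bolus raises the concentration by D/Vd = 1763/278 ≈ 6.342 μg/mL.
Cmax,ss = C₀/(1 − f) ≈ 6.342/0.9271 ≈ 6.841 μg/mL.
Peak 6.8 μg/mL vs MTC 9 μg/mL: below toxic threshold.

6.8 μg/mL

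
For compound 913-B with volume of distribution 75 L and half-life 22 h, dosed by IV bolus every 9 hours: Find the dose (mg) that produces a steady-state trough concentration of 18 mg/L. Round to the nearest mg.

τ/t½ = 9/22 ≈ 0.40909, so f = (1/2)^(9/22) ≈ 0.753098.
Cmin,ss = (D/Vd)·f/(1−f), so D = Cmin,ss·Vd·(1−f)/f.
D = 18 × 75 × (1−f)/f ≈ 18 × 75 × 0.32785 ≈ 442.60 mg.

443 mg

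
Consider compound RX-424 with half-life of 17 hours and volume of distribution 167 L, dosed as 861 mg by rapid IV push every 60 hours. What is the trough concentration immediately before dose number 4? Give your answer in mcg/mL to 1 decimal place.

0.5 mcg/mL

f = (1/2)^(τ/t½) = (1/2)^(60/17) ≈ 0.0866.
C₀ = D/Vd = 861/167 ≈ 5.156 mcg/mL.
Before the 4th dose, 3 doses have been given. Superposition: Cmin = C₀·(f + f² + … + f^3).
≈ 5.156 × (0.0866 + 0.0075 + 0.0006) ≈ 5.156 × 0.0947 ≈ 0.488 mcg/mL.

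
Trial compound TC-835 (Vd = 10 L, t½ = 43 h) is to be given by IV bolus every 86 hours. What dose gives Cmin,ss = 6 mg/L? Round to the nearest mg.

τ/t½ = 86/43 ≈ 2, so f = (1/2)^(86/43) ≈ 0.250000.
Cmin,ss = (D/Vd)·f/(1−f), so D = Cmin,ss·Vd·(1−f)/f.
D = 6 × 10 × (1−f)/f ≈ 6 × 10 × 3.00000 ≈ 180.00 mg.

180 mg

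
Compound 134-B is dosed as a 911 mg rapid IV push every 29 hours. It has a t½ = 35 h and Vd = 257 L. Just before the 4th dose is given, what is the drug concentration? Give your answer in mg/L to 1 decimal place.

3.8 mg/L

f = (1/2)^(τ/t½) = (1/2)^(29/35) ≈ 0.5631.
C₀ = D/Vd = 911/257 ≈ 3.545 mg/L.
Before the 4th dose, 3 doses have been given. Superposition: Cmin = C₀·(f + f² + … + f^3).
≈ 3.545 × (0.5631 + 0.3171 + 0.1785) ≈ 3.545 × 1.0587 ≈ 3.753 mg/L.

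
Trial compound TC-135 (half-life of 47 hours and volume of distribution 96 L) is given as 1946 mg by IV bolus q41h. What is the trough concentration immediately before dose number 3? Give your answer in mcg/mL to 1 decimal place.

f = (1/2)^(τ/t½) = (1/2)^(41/47) ≈ 0.5463.
C₀ = D/Vd = 1946/96 ≈ 20.271 mcg/mL.
Before the 3rd dose, 2 doses have been given. Superposition: Cmin = C₀·(f + f²).
≈ 20.271 × (0.5463 + 0.2984) ≈ 20.271 × 0.8447 ≈ 17.123 mcg/mL.

17.1 mcg/mL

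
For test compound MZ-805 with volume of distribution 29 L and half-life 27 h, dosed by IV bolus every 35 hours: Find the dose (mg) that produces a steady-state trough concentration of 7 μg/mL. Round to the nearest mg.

τ/t½ = 35/27 ≈ 1.2963, so f = (1/2)^(35/27) ≈ 0.407170.
Cmin,ss = (D/Vd)·f/(1−f), so D = Cmin,ss·Vd·(1−f)/f.
D = 7 × 29 × (1−f)/f ≈ 7 × 29 × 1.45598 ≈ 295.56 mg.

296 mg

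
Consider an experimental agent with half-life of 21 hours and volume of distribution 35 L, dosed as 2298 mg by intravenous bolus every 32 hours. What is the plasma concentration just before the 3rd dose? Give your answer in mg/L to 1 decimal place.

f = (1/2)^(τ/t½) = (1/2)^(32/21) ≈ 0.3478.
C₀ = D/Vd = 2298/35 ≈ 65.657 mg/L.
Before the 3rd dose, 2 doses have been given. Superposition: Cmin = C₀·(f + f²).
≈ 65.657 × (0.3478 + 0.1210) ≈ 65.657 × 0.4688 ≈ 30.780 mg/L.

30.8 mg/L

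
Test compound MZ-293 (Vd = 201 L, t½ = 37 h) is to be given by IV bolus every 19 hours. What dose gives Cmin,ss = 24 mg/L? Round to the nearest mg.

τ/t½ = 19/37 ≈ 0.51351, so f = (1/2)^(19/37) ≈ 0.700514.
Cmin,ss = (D/Vd)·f/(1−f), so D = Cmin,ss·Vd·(1−f)/f.
D = 24 × 201 × (1−f)/f ≈ 24 × 201 × 0.42752 ≈ 2062.36 mg.

2062 mg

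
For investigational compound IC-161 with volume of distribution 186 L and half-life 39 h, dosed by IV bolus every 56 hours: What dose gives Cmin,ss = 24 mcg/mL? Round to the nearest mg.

7613 mg

τ/t½ = 56/39 ≈ 1.4359, so f = (1/2)^(56/39) ≈ 0.369617.
Cmin,ss = (D/Vd)·f/(1−f), so D = Cmin,ss·Vd·(1−f)/f.
D = 24 × 186 × (1−f)/f ≈ 24 × 186 × 1.70550 ≈ 7613.35 mg.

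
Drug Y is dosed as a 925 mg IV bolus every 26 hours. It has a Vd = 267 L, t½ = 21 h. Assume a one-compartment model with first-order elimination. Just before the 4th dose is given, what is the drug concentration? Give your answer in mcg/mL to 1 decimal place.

2.4 mcg/mL

f = (1/2)^(τ/t½) = (1/2)^(26/21) ≈ 0.4239.
C₀ = D/Vd = 925/267 ≈ 3.464 mcg/mL.
Before the 4th dose, 3 doses have been given. Superposition: Cmin = C₀·(f + f² + … + f^3).
≈ 3.464 × (0.4239 + 0.1797 + 0.0762) ≈ 3.464 × 0.6798 ≈ 2.355 mcg/mL.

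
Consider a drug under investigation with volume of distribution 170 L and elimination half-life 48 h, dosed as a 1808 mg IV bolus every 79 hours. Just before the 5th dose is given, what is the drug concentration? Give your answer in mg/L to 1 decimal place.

4.9 mg/L

f = (1/2)^(τ/t½) = (1/2)^(79/48) ≈ 0.3196.
C₀ = D/Vd = 1808/170 ≈ 10.635 mg/L.
Before the 5th dose, 4 doses have been given. Superposition: Cmin = C₀·(f + f² + … + f^4).
≈ 10.635 × (0.3196 + 0.1021 + 0.0326 + 0.0104) ≈ 10.635 × 0.4647 ≈ 4.942 mg/L.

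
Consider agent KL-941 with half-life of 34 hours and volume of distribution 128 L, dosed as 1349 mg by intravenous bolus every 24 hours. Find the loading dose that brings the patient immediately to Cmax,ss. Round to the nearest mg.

3486 mg

f = (1/2)^(24/34) ≈ 0.613067; accumulation ratio R = 1/(1−f) ≈ 2.58443.
Loading dose to hit Cmax,ss on first dose: D_load = D_maint·R ≈ 1349 × 2.58443 ≈ 3486.40 mg.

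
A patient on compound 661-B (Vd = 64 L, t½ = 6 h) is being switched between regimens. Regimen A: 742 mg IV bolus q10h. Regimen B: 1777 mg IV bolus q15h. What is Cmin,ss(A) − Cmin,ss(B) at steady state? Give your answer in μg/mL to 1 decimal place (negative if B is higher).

Regimen A: f = (1/2)^(10/6) ≈ 0.3150; Cmin,ss = (742/64)·f/(1−f) ≈ 5.331 μg/mL.
Regimen B: f = (1/2)^(15/6) ≈ 0.1768; Cmin,ss = (1777/64)·f/(1−f) ≈ 5.963 μg/mL.
Difference ≈ 5.331 − 5.963 ≈ -0.632 μg/mL.

-0.6 μg/mL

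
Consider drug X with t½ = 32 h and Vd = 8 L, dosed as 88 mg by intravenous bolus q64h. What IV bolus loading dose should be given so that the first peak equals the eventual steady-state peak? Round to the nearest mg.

117 mg

f = (1/2)^(64/32) ≈ 0.250000; accumulation ratio R = 1/(1−f) ≈ 1.33333.
Loading dose to hit Cmax,ss on first dose: D_load = D_maint·R ≈ 88 × 1.33333 ≈ 117.33 mg.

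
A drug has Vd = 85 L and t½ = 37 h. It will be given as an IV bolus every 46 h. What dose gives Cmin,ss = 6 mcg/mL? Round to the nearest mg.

697 mg

τ/t½ = 46/37 ≈ 1.2432, so f = (1/2)^(46/37) ≈ 0.422422.
Cmin,ss = (D/Vd)·f/(1−f), so D = Cmin,ss·Vd·(1−f)/f.
D = 6 × 85 × (1−f)/f ≈ 6 × 85 × 1.36730 ≈ 697.32 mg.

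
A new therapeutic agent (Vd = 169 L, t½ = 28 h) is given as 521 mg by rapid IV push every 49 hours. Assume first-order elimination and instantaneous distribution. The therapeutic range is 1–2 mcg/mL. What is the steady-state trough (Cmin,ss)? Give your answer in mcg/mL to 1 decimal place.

Over one 49-h interval, 49/28 ≈ 1.75 half-lives elapse, leaving f ≈ 0.2973 of each dose.
At steady state, accumulation factor R = 1/(1 − e^(−kτ)) ≈ 1.4231.
Each bolus raises the concentration by D/Vd = 521/169 ≈ 3.083 mcg/mL.
Cmax,ss = C₀/(1 − f) ≈ 3.083/0.7027 ≈ 4.387 mcg/mL.
Steady-state trough Cmin,ss = Cmax,ss·f ≈ 4.387 × 0.2973 ≈ 1.304 mcg/mL.
Trough 1.3 mcg/mL vs MEC 1 mcg/mL: adequate.

1.3 mcg/mL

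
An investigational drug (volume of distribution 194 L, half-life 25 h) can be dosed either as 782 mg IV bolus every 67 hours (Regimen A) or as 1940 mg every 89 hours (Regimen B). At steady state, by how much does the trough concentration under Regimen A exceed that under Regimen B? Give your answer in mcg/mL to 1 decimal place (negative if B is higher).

-0.2 mcg/mL

Regimen A: f = (1/2)^(67/25) ≈ 0.1560; Cmin,ss = (782/194)·f/(1−f) ≈ 0.745 mcg/mL.
Regimen B: f = (1/2)^(89/25) ≈ 0.0848; Cmin,ss = (1940/194)·f/(1−f) ≈ 0.927 mcg/mL.
Difference ≈ 0.745 − 0.927 ≈ -0.182 mcg/mL.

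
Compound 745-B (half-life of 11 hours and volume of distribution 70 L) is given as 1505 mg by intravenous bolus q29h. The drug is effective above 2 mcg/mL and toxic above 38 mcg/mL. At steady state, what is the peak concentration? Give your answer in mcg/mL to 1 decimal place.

25.6 mcg/mL

τ/t½ = 29/11 ≈ 2.6364, so fraction remaining f = (1/2)^(29/11) ≈ 0.1608.
At steady state, accumulation factor R = 1/(1 − e^(−kτ)) ≈ 1.1916.
Each bolus raises the concentration by D/Vd = 1505/70 ≈ 21.500 mcg/mL.
Steady-state peak Cmax,ss = C₀·R ≈ 21.500 × 1.1916 ≈ 25.619 mcg/mL.
Peak 25.6 mcg/mL vs MTC 38 mcg/mL: below toxic threshold.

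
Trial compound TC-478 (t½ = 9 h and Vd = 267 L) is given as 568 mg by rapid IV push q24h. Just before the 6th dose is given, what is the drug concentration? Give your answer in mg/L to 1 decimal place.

f = (1/2)^(τ/t½) = (1/2)^(24/9) ≈ 0.1575.
C₀ = D/Vd = 568/267 ≈ 2.127 mg/L.
Before the 6th dose, 5 doses have been given. Superposition: Cmin = C₀·(f + f² + … + f^5).
≈ 2.127 × (0.1575 + 0.0248 + 0.0039 + 0.0006 + 0.0001) ≈ 2.127 × 0.1869 ≈ 0.398 mg/L.

0.4 mg/L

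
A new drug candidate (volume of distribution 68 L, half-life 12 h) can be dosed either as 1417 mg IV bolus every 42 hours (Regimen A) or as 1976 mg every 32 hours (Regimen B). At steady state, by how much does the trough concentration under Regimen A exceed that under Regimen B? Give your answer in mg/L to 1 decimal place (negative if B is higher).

Regimen A: f = (1/2)^(42/12) ≈ 0.0884; Cmin,ss = (1417/68)·f/(1−f) ≈ 2.021 mg/L.
Regimen B: f = (1/2)^(32/12) ≈ 0.1575; Cmin,ss = (1976/68)·f/(1−f) ≈ 5.432 mg/L.
Difference ≈ 2.021 − 5.432 ≈ -3.411 mg/L.

-3.4 mg/L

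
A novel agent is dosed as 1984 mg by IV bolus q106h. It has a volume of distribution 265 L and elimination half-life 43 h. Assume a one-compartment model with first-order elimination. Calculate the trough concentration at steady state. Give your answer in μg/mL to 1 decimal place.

1.7 μg/mL

k = ln2/t½ = ln2/43 ≈ 0.016120 h⁻¹; fraction remaining f = e^(−kτ) = e^(−0.016120×106) ≈ 0.1811.
At steady state, accumulation factor R = 1/(1 − e^(−kτ)) ≈ 1.2212.
Single-dose peak C₀ = D/Vd = 1984/265 ≈ 7.487 μg/mL.
Steady-state peak Cmax,ss = C₀·R ≈ 7.487 × 1.2212 ≈ 9.143 μg/mL.
Steady-state trough Cmin,ss = Cmax,ss·f ≈ 9.143 × 0.1811 ≈ 1.656 μg/mL.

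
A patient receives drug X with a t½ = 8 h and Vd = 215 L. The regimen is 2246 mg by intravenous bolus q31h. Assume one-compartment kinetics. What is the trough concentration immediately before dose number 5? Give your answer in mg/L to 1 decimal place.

0.8 mg/L

f = (1/2)^(τ/t½) = (1/2)^(31/8) ≈ 0.0682.
C₀ = D/Vd = 2246/215 ≈ 10.447 mg/L.
Before the 5th dose, 4 doses have been given. Superposition: Cmin = C₀·(f + f² + … + f^4).
≈ 10.447 × (0.0682 + 0.0047 + 0.0003 + 0.0000) ≈ 10.447 × 0.0732 ≈ 0.765 mg/L.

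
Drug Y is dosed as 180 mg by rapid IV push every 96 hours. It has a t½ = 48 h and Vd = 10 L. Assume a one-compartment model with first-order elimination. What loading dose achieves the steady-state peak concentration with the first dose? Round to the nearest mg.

f = (1/2)^(96/48) ≈ 0.250000; accumulation ratio R = 1/(1−f) ≈ 1.33333.
Loading dose to hit Cmax,ss on first dose: D_load = D_maint·R ≈ 180 × 1.33333 ≈ 240.00 mg.

240 mg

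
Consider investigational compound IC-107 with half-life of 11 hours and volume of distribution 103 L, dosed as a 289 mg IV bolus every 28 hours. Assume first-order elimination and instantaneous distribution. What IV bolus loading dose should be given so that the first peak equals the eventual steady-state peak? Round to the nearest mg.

f = (1/2)^(28/11) ≈ 0.171294; accumulation ratio R = 1/(1−f) ≈ 1.20670.
Loading dose to hit Cmax,ss on first dose: D_load = D_maint·R ≈ 289 × 1.20670 ≈ 348.74 mg.

349 mg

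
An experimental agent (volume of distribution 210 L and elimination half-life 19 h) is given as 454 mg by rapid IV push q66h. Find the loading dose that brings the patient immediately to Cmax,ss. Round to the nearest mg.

499 mg

f = (1/2)^(66/19) ≈ 0.090015; accumulation ratio R = 1/(1−f) ≈ 1.09892.
Loading dose to hit Cmax,ss on first dose: D_load = D_maint·R ≈ 454 × 1.09892 ≈ 498.91 mg.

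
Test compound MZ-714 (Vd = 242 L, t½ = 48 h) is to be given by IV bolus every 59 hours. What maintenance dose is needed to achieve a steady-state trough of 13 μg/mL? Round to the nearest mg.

4229 mg

τ/t½ = 59/48 ≈ 1.2292, so f = (1/2)^(59/48) ≈ 0.426564.
Cmin,ss = (D/Vd)·f/(1−f), so D = Cmin,ss·Vd·(1−f)/f.
D = 13 × 242 × (1−f)/f ≈ 13 × 242 × 1.34431 ≈ 4229.20 mg.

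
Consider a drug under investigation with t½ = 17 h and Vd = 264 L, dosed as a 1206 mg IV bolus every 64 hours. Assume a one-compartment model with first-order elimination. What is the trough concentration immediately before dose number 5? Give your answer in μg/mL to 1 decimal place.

f = (1/2)^(τ/t½) = (1/2)^(64/17) ≈ 0.0736.
C₀ = D/Vd = 1206/264 ≈ 4.568 μg/mL.
Before the 5th dose, 4 doses have been given. Superposition: Cmin = C₀·(f + f² + … + f^4).
≈ 4.568 × (0.0736 + 0.0054 + 0.0004 + 0.0000) ≈ 4.568 × 0.0794 ≈ 0.363 μg/mL.

0.4 μg/mL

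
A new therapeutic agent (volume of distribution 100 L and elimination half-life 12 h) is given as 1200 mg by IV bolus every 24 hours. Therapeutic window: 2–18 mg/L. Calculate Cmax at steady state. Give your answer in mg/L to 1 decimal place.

16.0 mg/L

The dosing interval is 2 half-lives, so f = 2^(−2) = 0.25.
At steady state, R = 1/(1 − 0.25) = 4/3.
Single-dose peak C₀ = D/Vd = 1200/100 = 12 mg/L.
Steady-state peak Cmax,ss = C₀·R = 12 × 4/3 ≈ 16.000 mg/L.
Peak 16.0 mg/L vs MTC 18 mg/L: below toxic threshold.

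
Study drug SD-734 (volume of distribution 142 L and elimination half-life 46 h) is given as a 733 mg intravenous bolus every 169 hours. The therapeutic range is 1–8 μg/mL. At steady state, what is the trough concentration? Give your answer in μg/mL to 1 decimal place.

0.4 μg/mL

k = ln2/t½ = ln2/46 ≈ 0.015068 h⁻¹; fraction remaining f = e^(−kτ) = e^(−0.015068×169) ≈ 0.0784.
Accumulation ratio R = 1/(1 − f) ≈ 1/0.9216 ≈ 1.0851.
Each bolus raises the concentration by D/Vd = 733/142 ≈ 5.162 μg/mL.
Steady-state peak Cmax,ss = C₀·R ≈ 5.162 × 1.0851 ≈ 5.601 μg/mL.
One interval later, Cmin,ss = Cmax,ss·e^(−kτ) ≈ 5.601 × 0.0784 ≈ 0.439 μg/mL.
Trough 0.4 μg/mL vs MEC 1 μg/mL: subtherapeutic.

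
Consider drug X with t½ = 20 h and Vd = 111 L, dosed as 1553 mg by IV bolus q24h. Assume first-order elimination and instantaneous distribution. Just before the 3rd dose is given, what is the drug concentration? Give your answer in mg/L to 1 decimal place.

8.7 mg/L

f = (1/2)^(τ/t½) = (1/2)^(24/20) ≈ 0.4353.
C₀ = D/Vd = 1553/111 ≈ 13.991 mg/L.
Before the 3rd dose, 2 doses have been given. Superposition: Cmin = C₀·(f + f²).
≈ 13.991 × (0.4353 + 0.1895) ≈ 13.991 × 0.6248 ≈ 8.742 mg/L.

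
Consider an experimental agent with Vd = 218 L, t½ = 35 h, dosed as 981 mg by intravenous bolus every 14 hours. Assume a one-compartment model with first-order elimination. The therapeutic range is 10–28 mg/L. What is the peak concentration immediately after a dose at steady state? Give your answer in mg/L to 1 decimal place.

Over one 14-h interval, 14/35 ≈ 0.4 half-lives elapse, leaving f ≈ 0.7579 of each dose.
Accumulation ratio R = 1/(1 − f) ≈ 1/0.2421 ≈ 4.1305.
Single-dose peak C₀ = D/Vd = 981/218 ≈ 4.500 mg/L.
Cmax,ss = C₀/(1 − f) ≈ 4.500/0.2421 ≈ 18.587 mg/L.
Peak 18.6 mg/L vs MTC 28 mg/L: below toxic threshold.

18.6 mg/L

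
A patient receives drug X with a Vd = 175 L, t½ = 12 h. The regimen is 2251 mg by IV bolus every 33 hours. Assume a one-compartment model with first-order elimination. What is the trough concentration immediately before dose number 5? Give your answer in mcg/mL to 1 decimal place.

2.2 mcg/mL

f = (1/2)^(τ/t½) = (1/2)^(33/12) ≈ 0.1487.
C₀ = D/Vd = 2251/175 ≈ 12.863 mcg/mL.
Before the 5th dose, 4 doses have been given. Superposition: Cmin = C₀·(f + f² + … + f^4).
≈ 12.863 × (0.1487 + 0.0221 + 0.0033 + 0.0005) ≈ 12.863 × 0.1746 ≈ 2.246 mcg/mL.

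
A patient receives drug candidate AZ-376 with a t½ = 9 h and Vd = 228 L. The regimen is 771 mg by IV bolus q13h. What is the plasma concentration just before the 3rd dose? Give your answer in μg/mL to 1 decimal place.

1.7 μg/mL

f = (1/2)^(τ/t½) = (1/2)^(13/9) ≈ 0.3674.
C₀ = D/Vd = 771/228 ≈ 3.382 μg/mL.
Before the 3rd dose, 2 doses have been given. Superposition: Cmin = C₀·(f + f²).
≈ 3.382 × (0.3674 + 0.1350) ≈ 3.382 × 0.5024 ≈ 1.699 μg/mL.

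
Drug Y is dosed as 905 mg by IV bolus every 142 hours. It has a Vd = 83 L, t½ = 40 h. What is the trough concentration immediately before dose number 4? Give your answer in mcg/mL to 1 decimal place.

1.0 mcg/mL

f = (1/2)^(τ/t½) = (1/2)^(142/40) ≈ 0.0854.
C₀ = D/Vd = 905/83 ≈ 10.904 mcg/mL.
Before the 4th dose, 3 doses have been given. Superposition: Cmin = C₀·(f + f² + … + f^3).
≈ 10.904 × (0.0854 + 0.0073 + 0.0006) ≈ 10.904 × 0.0933 ≈ 1.017 mcg/mL.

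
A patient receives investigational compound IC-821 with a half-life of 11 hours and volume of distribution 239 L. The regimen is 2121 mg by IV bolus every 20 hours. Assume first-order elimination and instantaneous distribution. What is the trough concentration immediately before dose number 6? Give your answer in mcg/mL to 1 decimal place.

f = (1/2)^(τ/t½) = (1/2)^(20/11) ≈ 0.2836.
C₀ = D/Vd = 2121/239 ≈ 8.874 mcg/mL.
Before the 6th dose, 5 doses have been given. Superposition: Cmin = C₀·(f + f² + … + f^5).
≈ 8.874 × (0.2836 + 0.0804 + 0.0228 + 0.0065 + 0.0018) ≈ 8.874 × 0.3951 ≈ 3.506 mcg/mL.

3.5 mcg/mL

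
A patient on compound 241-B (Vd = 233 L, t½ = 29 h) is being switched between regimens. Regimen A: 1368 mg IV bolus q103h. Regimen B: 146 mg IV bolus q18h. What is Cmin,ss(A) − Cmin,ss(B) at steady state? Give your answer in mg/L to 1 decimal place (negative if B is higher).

Regimen A: f = (1/2)^(103/29) ≈ 0.0853; Cmin,ss = (1368/233)·f/(1−f) ≈ 0.548 mg/L.
Regimen B: f = (1/2)^(18/29) ≈ 0.6504; Cmin,ss = (146/233)·f/(1−f) ≈ 1.166 mg/L.
Difference ≈ 0.548 − 1.166 ≈ -0.618 mg/L.

-0.6 mg/L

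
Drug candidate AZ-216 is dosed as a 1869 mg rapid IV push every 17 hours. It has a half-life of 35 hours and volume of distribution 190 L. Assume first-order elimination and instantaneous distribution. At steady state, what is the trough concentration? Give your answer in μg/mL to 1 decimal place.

τ/t½ = 17/35 ≈ 0.48571, so fraction remaining f = (1/2)^(17/35) ≈ 0.7141.
Each bolus raises the concentration by D/Vd = 1869/190 ≈ 9.837 μg/mL.
Steady-state trough Cmin,ss = C₀·f/(1−f) ≈ 9.837 × 0.7141/0.2859 ≈ 24.570 μg/mL.

24.6 μg/mL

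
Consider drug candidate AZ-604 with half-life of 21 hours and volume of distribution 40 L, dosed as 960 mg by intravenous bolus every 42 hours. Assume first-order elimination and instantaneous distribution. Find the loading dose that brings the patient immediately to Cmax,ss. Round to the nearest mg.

1280 mg

f = (1/2)^(42/21) ≈ 0.250000; accumulation ratio R = 1/(1−f) ≈ 1.33333.
Loading dose to hit Cmax,ss on first dose: D_load = D_maint·R ≈ 960 × 1.33333 ≈ 1280.00 mg.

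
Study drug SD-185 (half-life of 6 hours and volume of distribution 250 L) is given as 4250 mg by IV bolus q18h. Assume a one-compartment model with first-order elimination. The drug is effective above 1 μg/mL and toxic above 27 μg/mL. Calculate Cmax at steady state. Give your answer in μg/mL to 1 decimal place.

19.4 μg/mL

τ = 18 h = 3 half-lives, so f = (1/2)^3 = 0.125.
At steady state, R = 1/(1 − 0.125) = 8/7.
Single-dose peak C₀ = D/Vd = 4250/250 = 17 μg/mL.
Steady-state peak Cmax,ss = C₀·R = 17 × 8/7 ≈ 19.429 μg/mL.
Peak 19.4 μg/mL vs MTC 27 μg/mL: below toxic threshold.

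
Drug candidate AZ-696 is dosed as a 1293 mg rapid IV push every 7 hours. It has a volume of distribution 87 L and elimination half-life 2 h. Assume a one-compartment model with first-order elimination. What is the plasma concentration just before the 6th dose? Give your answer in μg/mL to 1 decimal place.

f = (1/2)^(τ/t½) = (1/2)^(7/2) ≈ 0.0884.
C₀ = D/Vd = 1293/87 ≈ 14.862 μg/mL.
Before the 6th dose, 5 doses have been given. Superposition: Cmin = C₀·(f + f² + … + f^5).
≈ 14.862 × (0.0884 + 0.0078 + 0.0007 + 0.0001 + 0.0000) ≈ 14.862 × 0.0970 ≈ 1.442 μg/mL.

1.4 μg/mL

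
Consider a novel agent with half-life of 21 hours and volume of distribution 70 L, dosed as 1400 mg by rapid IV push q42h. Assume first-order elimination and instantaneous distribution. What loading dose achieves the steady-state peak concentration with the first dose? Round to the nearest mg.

f = (1/2)^(42/21) ≈ 0.250000; accumulation ratio R = 1/(1−f) ≈ 1.33333.
Loading dose to hit Cmax,ss on first dose: D_load = D_maint·R ≈ 1400 × 1.33333 ≈ 1866.66 mg.

1867 mg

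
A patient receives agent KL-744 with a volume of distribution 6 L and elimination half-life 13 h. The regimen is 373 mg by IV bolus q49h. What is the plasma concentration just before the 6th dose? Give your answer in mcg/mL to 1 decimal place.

4.9 mcg/mL

f = (1/2)^(τ/t½) = (1/2)^(49/13) ≈ 0.0733.
C₀ = D/Vd = 373/6 ≈ 62.167 mcg/mL.
Before the 6th dose, 5 doses have been given. Superposition: Cmin = C₀·(f + f² + … + f^5).
≈ 62.167 × (0.0733 + 0.0054 + 0.0004 + 0.0000 + 0.0000) ≈ 62.167 × 0.0791 ≈ 4.917 mcg/mL.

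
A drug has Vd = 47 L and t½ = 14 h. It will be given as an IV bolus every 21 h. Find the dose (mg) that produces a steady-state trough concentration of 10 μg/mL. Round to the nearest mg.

859 mg

τ/t½ = 21/14 ≈ 1.5, so f = (1/2)^(21/14) ≈ 0.353553.
Cmin,ss = (D/Vd)·f/(1−f), so D = Cmin,ss·Vd·(1−f)/f.
D = 10 × 47 × (1−f)/f ≈ 10 × 47 × 1.82843 ≈ 859.36 mg.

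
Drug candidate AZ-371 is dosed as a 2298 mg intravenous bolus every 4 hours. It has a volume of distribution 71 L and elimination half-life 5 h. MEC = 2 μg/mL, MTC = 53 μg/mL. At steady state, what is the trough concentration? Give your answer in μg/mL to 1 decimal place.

τ/t½ = 4/5 ≈ 0.8, so fraction remaining f = (1/2)^(4/5) ≈ 0.5743.
Each bolus raises the concentration by D/Vd = 2298/71 ≈ 32.366 μg/mL.
Steady-state trough Cmin,ss = C₀·f/(1−f) ≈ 32.366 × 0.5743/0.4257 ≈ 43.664 μg/mL.
Trough 43.7 μg/mL vs MEC 2 μg/mL: adequate.

43.7 μg/mL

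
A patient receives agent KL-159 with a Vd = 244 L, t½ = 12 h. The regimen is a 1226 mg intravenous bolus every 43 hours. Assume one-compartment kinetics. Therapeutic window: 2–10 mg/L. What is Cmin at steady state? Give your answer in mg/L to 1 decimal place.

0.5 mg/L

τ/t½ = 43/12 ≈ 3.5833, so fraction remaining f = (1/2)^(43/12) ≈ 0.0834.
Accumulation ratio R = 1/(1 − f) ≈ 1/0.9166 ≈ 1.0910.
Single-dose peak C₀ = D/Vd = 1226/244 ≈ 5.025 mg/L.
Steady-state peak Cmax,ss = C₀·R ≈ 5.025 × 1.0910 ≈ 5.482 mg/L.
One interval later, Cmin,ss = Cmax,ss·e^(−kτ) ≈ 5.482 × 0.0834 ≈ 0.457 mg/L.
Trough 0.5 mg/L vs MEC 2 mg/L: subtherapeutic.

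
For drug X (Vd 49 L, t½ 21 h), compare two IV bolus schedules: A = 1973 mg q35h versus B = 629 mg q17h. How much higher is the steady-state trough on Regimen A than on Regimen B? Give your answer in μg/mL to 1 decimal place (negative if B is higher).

1.5 μg/mL

Regimen A: f = (1/2)^(35/21) ≈ 0.3150; Cmin,ss = (1973/49)·f/(1−f) ≈ 18.516 μg/mL.
Regimen B: f = (1/2)^(17/21) ≈ 0.5706; Cmin,ss = (629/49)·f/(1−f) ≈ 17.058 μg/mL.
Difference ≈ 18.516 − 17.058 ≈ 1.458 μg/mL.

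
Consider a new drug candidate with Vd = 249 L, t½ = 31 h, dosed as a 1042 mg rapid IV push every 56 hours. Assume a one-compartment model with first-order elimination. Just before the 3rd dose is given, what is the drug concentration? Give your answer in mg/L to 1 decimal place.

1.5 mg/L

f = (1/2)^(τ/t½) = (1/2)^(56/31) ≈ 0.2859.
C₀ = D/Vd = 1042/249 ≈ 4.185 mg/L.
Before the 3rd dose, 2 doses have been given. Superposition: Cmin = C₀·(f + f²).
≈ 4.185 × (0.2859 + 0.0817) ≈ 4.185 × 0.3676 ≈ 1.538 mg/L.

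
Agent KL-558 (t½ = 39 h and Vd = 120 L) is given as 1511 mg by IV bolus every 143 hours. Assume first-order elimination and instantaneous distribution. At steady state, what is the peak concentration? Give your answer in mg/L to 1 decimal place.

τ/t½ = 143/39 ≈ 3.6667, so fraction remaining f = (1/2)^(143/39) ≈ 0.0787.
Accumulation ratio R = 1/(1 − f) ≈ 1/0.9213 ≈ 1.0854.
Each bolus raises the concentration by D/Vd = 1511/120 ≈ 12.592 mg/L.
Steady-state peak Cmax,ss = C₀·R ≈ 12.592 × 1.0854 ≈ 13.667 mg/L.

13.7 mg/L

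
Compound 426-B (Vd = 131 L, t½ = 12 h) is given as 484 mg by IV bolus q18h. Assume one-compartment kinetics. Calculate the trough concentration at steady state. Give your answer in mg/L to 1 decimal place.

Over one 18-h interval, 18/12 ≈ 1.5 half-lives elapse, leaving f ≈ 0.3536 of each dose.
Single-dose peak C₀ = D/Vd = 484/131 ≈ 3.695 mg/L.
Steady-state trough Cmin,ss = C₀·f/(1−f) ≈ 3.695 × 0.3536/0.6464 ≈ 2.021 mg/L.

2.0 mg/L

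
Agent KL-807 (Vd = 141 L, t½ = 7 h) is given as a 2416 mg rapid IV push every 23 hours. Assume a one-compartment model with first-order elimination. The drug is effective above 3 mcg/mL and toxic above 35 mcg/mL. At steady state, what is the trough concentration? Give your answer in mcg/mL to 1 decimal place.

k = ln2/t½ = ln2/7 ≈ 0.099021 h⁻¹; fraction remaining f = e^(−kτ) = e^(−0.099021×23) ≈ 0.1025.
Accumulation ratio R = 1/(1 − f) ≈ 1/0.8975 ≈ 1.1142.
Each bolus raises the concentration by D/Vd = 2416/141 ≈ 17.135 mcg/mL.
Steady-state peak Cmax,ss = C₀·R ≈ 17.135 × 1.1142 ≈ 19.092 mcg/mL.
One interval later, Cmin,ss = Cmax,ss·e^(−kτ) ≈ 19.092 × 0.1025 ≈ 1.957 mcg/mL.
Trough 2.0 mcg/mL vs MEC 3 mcg/mL: subtherapeutic.

2.0 mcg/mL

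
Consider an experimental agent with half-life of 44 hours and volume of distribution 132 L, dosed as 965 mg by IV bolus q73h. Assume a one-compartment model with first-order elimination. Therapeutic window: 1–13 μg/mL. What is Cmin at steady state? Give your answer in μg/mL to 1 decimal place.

τ/t½ = 73/44 ≈ 1.6591, so fraction remaining f = (1/2)^(73/44) ≈ 0.3166.
At steady state, accumulation factor R = 1/(1 − e^(−kτ)) ≈ 1.4633.
Single-dose peak C₀ = D/Vd = 965/132 ≈ 7.311 μg/mL.
Cmax,ss = C₀/(1 − f) ≈ 7.311/0.6834 ≈ 10.698 μg/mL.
One interval later, Cmin,ss = Cmax,ss·e^(−kτ) ≈ 10.698 × 0.3166 ≈ 3.387 μg/mL.
Trough 3.4 μg/mL vs MEC 1 μg/mL: adequate.

3.4 μg/mL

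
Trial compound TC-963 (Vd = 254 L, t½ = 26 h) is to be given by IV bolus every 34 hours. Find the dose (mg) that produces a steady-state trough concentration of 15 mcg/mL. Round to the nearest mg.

τ/t½ = 34/26 ≈ 1.3077, so f = (1/2)^(34/26) ≈ 0.403967.
Cmin,ss = (D/Vd)·f/(1−f), so D = Cmin,ss·Vd·(1−f)/f.
D = 15 × 254 × (1−f)/f ≈ 15 × 254 × 1.47545 ≈ 5621.46 mg.

5621 mg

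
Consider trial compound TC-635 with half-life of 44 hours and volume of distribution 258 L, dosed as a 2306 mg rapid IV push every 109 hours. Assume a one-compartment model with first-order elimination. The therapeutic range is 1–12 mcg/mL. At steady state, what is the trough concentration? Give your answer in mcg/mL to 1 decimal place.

τ/t½ = 109/44 ≈ 2.4773, so fraction remaining f = (1/2)^(109/44) ≈ 0.1796.
Accumulation ratio R = 1/(1 − f) ≈ 1/0.8204 ≈ 1.2189.
Single-dose peak C₀ = D/Vd = 2306/258 ≈ 8.938 mcg/mL.
Cmax,ss = C₀/(1 − f) ≈ 8.938/0.8204 ≈ 10.895 mcg/mL.
One interval later, Cmin,ss = Cmax,ss·e^(−kτ) ≈ 10.895 × 0.1796 ≈ 1.957 mcg/mL.
Trough 2.0 mcg/mL vs MEC 1 mcg/mL: adequate.

2.0 mcg/mL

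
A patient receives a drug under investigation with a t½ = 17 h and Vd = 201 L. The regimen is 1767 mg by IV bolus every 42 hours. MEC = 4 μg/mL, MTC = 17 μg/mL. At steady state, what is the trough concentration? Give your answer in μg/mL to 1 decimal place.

1.9 μg/mL

k = ln2/t½ = ln2/17 ≈ 0.040773 h⁻¹; fraction remaining f = e^(−kτ) = e^(−0.040773×42) ≈ 0.1804.
Accumulation ratio R = 1/(1 − f) ≈ 1/0.8196 ≈ 1.2201.
Single-dose peak C₀ = D/Vd = 1767/201 ≈ 8.791 μg/mL.
Steady-state peak Cmax,ss = C₀·R ≈ 8.791 × 1.2201 ≈ 10.726 μg/mL.
One interval later, Cmin,ss = Cmax,ss·e^(−kτ) ≈ 10.726 × 0.1804 ≈ 1.935 μg/mL.
Trough 1.9 μg/mL vs MEC 4 μg/mL: subtherapeutic.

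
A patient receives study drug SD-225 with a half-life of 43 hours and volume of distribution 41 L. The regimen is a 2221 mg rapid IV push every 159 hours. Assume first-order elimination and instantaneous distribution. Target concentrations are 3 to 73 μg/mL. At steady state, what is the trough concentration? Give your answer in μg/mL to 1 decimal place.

Over one 159-h interval, 159/43 ≈ 3.6977 half-lives elapse, leaving f ≈ 0.0771 of each dose.
At steady state, accumulation factor R = 1/(1 − e^(−kτ)) ≈ 1.0835.
Each bolus raises the concentration by D/Vd = 2221/41 ≈ 54.171 μg/mL.
Steady-state peak Cmax,ss = C₀·R ≈ 54.171 × 1.0835 ≈ 58.694 μg/mL.
Steady-state trough Cmin,ss = Cmax,ss·f ≈ 58.694 × 0.0771 ≈ 4.525 μg/mL.
Trough 4.5 μg/mL vs MEC 3 μg/mL: adequate.

4.5 μg/mL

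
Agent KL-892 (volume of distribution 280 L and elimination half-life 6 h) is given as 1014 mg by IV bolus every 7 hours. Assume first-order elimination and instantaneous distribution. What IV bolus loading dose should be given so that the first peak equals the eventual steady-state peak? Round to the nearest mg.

f = (1/2)^(7/6) ≈ 0.445449; accumulation ratio R = 1/(1−f) ≈ 1.80326.
Loading dose to hit Cmax,ss on first dose: D_load = D_maint·R ≈ 1014 × 1.80326 ≈ 1828.51 mg.

1829 mg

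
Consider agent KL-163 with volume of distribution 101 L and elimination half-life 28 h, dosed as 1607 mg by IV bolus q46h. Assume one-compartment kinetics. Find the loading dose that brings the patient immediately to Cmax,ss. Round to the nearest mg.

2364 mg

f = (1/2)^(46/28) ≈ 0.320222; accumulation ratio R = 1/(1−f) ≈ 1.47107.
Loading dose to hit Cmax,ss on first dose: D_load = D_maint·R ≈ 1607 × 1.47107 ≈ 2364.01 mg.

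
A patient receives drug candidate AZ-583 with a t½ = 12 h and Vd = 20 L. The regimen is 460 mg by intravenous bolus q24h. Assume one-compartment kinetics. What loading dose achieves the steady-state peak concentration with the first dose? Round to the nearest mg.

613 mg

f = (1/2)^(24/12) ≈ 0.250000; accumulation ratio R = 1/(1−f) ≈ 1.33333.
Loading dose to hit Cmax,ss on first dose: D_load = D_maint·R ≈ 460 × 1.33333 ≈ 613.33 mg.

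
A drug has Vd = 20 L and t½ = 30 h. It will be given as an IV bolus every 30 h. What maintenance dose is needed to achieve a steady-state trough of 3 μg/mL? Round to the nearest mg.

τ/t½ = 30/30 ≈ 1, so f = (1/2)^(30/30) ≈ 0.500000.
Cmin,ss = (D/Vd)·f/(1−f), so D = Cmin,ss·Vd·(1−f)/f.
D = 3 × 20 × (1−f)/f ≈ 3 × 20 × 1.00000 ≈ 60.00 mg.

60 mg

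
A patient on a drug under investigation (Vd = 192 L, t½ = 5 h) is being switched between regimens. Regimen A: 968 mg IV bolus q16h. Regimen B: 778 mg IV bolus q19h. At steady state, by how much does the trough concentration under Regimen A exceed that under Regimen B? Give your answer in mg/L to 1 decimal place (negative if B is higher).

0.3 mg/L

Regimen A: f = (1/2)^(16/5) ≈ 0.1088; Cmin,ss = (968/192)·f/(1−f) ≈ 0.615 mg/L.
Regimen B: f = (1/2)^(19/5) ≈ 0.0718; Cmin,ss = (778/192)·f/(1−f) ≈ 0.313 mg/L.
Difference ≈ 0.615 − 0.313 ≈ 0.302 mg/L.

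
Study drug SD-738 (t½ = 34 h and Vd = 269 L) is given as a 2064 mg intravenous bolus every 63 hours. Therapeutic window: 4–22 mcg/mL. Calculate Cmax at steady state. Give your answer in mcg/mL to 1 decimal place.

10.6 mcg/mL

Over one 63-h interval, 63/34 ≈ 1.8529 half-lives elapse, leaving f ≈ 0.2768 of each dose.
Accumulation ratio R = 1/(1 − f) ≈ 1/0.7232 ≈ 1.3827.
Single-dose peak C₀ = D/Vd = 2064/269 ≈ 7.673 mcg/mL.
Cmax,ss = C₀/(1 − f) ≈ 7.673/0.7232 ≈ 10.610 mcg/mL.
Peak 10.6 mcg/mL vs MTC 22 mcg/mL: below toxic threshold.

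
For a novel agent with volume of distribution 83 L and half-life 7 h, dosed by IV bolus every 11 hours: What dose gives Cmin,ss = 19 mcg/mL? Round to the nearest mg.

τ/t½ = 11/7 ≈ 1.5714, so f = (1/2)^(11/7) ≈ 0.336475.
Cmin,ss = (D/Vd)·f/(1−f), so D = Cmin,ss·Vd·(1−f)/f.
D = 19 × 83 × (1−f)/f ≈ 19 × 83 × 1.97199 ≈ 3109.83 mg.

3110 mg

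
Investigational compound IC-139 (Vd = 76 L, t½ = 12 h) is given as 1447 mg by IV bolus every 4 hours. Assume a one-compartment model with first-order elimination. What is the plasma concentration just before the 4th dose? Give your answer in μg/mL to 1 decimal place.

36.6 μg/mL

f = (1/2)^(τ/t½) = (1/2)^(4/12) ≈ 0.7937.
C₀ = D/Vd = 1447/76 ≈ 19.039 μg/mL.
Before the 4th dose, 3 doses have been given. Superposition: Cmin = C₀·(f + f² + … + f^3).
≈ 19.039 × (0.7937 + 0.6300 + 0.5000) ≈ 19.039 × 1.9237 ≈ 36.625 μg/mL.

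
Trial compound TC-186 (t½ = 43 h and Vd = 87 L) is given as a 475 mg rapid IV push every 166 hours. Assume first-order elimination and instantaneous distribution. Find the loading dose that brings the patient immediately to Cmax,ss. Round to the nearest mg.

510 mg

f = (1/2)^(166/43) ≈ 0.068847; accumulation ratio R = 1/(1−f) ≈ 1.07394.
Loading dose to hit Cmax,ss on first dose: D_load = D_maint·R ≈ 475 × 1.07394 ≈ 510.12 mg.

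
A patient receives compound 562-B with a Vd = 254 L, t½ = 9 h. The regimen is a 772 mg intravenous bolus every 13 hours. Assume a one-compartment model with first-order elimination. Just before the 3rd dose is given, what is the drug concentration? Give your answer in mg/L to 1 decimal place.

1.5 mg/L

f = (1/2)^(τ/t½) = (1/2)^(13/9) ≈ 0.3674.
C₀ = D/Vd = 772/254 ≈ 3.039 mg/L.
Before the 3rd dose, 2 doses have been given. Superposition: Cmin = C₀·(f + f²).
≈ 3.039 × (0.3674 + 0.1350) ≈ 3.039 × 0.5024 ≈ 1.527 mg/L.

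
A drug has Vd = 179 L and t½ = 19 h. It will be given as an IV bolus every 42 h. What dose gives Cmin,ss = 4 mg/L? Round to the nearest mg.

2598 mg

τ/t½ = 42/19 ≈ 2.2105, so f = (1/2)^(42/19) ≈ 0.216055.
Cmin,ss = (D/Vd)·f/(1−f), so D = Cmin,ss·Vd·(1−f)/f.
D = 4 × 179 × (1−f)/f ≈ 4 × 179 × 3.62845 ≈ 2597.97 mg.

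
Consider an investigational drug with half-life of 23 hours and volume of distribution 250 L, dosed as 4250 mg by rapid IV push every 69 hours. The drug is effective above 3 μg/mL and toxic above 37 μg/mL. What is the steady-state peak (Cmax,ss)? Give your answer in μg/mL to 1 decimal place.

τ = 69 h = 3 half-lives, so f = (1/2)^3 = 0.125.
Accumulation ratio R = 1/(1 − f) = 1/0.875 = 8/7.
Single-dose peak C₀ = D/Vd = 4250/250 = 17 μg/mL.
Steady-state peak Cmax,ss = C₀·R = 17 × 8/7 ≈ 19.429 μg/mL.
Peak 19.4 μg/mL vs MTC 37 μg/mL: below toxic threshold.

19.4 μg/mL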